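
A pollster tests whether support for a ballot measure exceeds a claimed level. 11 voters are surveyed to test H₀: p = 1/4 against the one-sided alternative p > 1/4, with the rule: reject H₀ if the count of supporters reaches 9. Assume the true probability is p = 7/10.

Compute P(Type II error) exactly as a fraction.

β = P(fail to reject H₀ | Ha true) = P(K ≤ 8 | p = 7/10), K ~ Binomial(11, 7/10).
Equivalently, β = 1 − P(K ≥ 9) = 2749038183/4000000000.

2749038183/4000000000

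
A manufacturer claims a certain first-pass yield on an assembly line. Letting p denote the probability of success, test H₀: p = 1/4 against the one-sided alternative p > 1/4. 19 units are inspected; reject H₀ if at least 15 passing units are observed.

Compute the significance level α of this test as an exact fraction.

85429/68719476736

Under H₀, Y ~ Binomial(19, 1/4), and α = P(Y ≥ 15).
P(Y ≥ 15) = Σ_{j=15}^{19} C(19,j)·(1/4)^j·(3/4)^{19-j} = 85429/68719476736.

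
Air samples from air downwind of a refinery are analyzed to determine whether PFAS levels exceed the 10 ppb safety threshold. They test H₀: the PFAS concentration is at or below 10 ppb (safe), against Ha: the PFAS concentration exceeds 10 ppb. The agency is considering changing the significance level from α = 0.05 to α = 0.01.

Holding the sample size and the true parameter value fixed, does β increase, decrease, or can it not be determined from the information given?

It increases.

A smaller α moves the rejection region further into the tail. With the alternative true, more outcomes now fall outside the rejection region, so failing to reject becomes more likely.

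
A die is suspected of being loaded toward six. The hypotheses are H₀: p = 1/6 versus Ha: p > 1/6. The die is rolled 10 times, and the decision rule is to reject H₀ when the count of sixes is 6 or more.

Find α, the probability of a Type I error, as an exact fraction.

24571/10077696

The Type I error probability is α = P(K ≥ 6) computed under H₀, where K ~ Binomial(10, 1/6).
Summing C(10,j)(1/6)^j(5/6)^{10−j} for j = 6,…,10 gives 24571/10077696.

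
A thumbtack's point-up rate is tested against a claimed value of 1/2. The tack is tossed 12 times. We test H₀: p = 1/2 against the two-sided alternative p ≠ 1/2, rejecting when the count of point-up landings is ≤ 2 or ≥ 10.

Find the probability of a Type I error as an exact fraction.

79/2048

The significance level is the null-hypothesis probability of the rejection region {≤2} ∪ {≥10}.
By symmetry, α = 2·P(Y ≤ 2) = 2·(1 + 12 + 66)/4096 = 158/4096 = 79/2048.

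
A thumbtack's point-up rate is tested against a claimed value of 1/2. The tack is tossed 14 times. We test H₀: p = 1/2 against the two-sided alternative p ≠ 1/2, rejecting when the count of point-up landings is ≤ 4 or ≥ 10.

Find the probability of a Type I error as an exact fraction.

1471/8192

The significance level is the null-hypothesis probability of the rejection region {≤4} ∪ {≥10}.
By symmetry, α = 2·P(Y ≤ 4) = 2·(1 + 14 + 91 + 364 + 1001)/16384 = 2942/16384 = 1471/8192.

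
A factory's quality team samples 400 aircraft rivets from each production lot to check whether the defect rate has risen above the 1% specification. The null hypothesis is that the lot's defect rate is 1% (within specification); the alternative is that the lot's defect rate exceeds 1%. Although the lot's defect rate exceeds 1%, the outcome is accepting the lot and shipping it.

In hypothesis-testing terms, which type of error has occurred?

Type II error

'Accepting the lot and shipping it' corresponds to failing to reject H₀.
H₀ was not rejected but H₀ is false — a Type II error (false negative).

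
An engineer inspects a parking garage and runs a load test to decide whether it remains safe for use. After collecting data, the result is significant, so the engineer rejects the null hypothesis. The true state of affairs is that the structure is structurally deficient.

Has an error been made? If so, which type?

Neither — the decision is correct.

The conventional null hypothesis here is that the structure meets the required load capacity (safe).
The test rejected a false H₀ — the decision matches the true state.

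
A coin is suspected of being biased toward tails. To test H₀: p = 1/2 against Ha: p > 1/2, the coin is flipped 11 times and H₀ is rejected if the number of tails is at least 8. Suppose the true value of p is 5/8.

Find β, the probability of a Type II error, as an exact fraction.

A Type II error is failing to reject when Ha holds: with p = 5/8, β = P(X ≤ 7).
Equivalently, β = 1 − P(X ≥ 8) = 688976199/1073741824.

688976199/1073741824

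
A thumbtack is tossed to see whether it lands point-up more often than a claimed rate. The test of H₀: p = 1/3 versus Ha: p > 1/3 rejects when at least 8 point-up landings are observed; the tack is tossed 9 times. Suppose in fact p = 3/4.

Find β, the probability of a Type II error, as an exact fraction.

β = P(fail to reject H₀ | Ha true) = P(X ≤ 7 | p = 3/4), X ~ Binomial(9, 3/4).
Summing C(9,j)·(3/4)^j·(1/4)^{9-j} for j = 0..7 gives 45853/65536.

45853/65536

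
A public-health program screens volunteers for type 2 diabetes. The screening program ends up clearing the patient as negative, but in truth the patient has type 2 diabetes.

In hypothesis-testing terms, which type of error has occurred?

The null hypothesis here is that the patient does not have type 2 diabetes.
'Clearing the patient as negative' corresponds to failing to reject H₀.
H₀ was not rejected but H₀ is false — a Type II error (false negative).

Type II error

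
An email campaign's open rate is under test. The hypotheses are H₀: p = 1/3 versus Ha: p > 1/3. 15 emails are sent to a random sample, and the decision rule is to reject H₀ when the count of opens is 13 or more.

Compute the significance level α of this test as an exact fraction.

The Type I error probability is α = P(Y ≥ 13) computed under H₀, where Y ~ Binomial(15, 1/3).
Summing C(15,j)(1/3)^j(2/3)^{15−j} for j = 13,…,15 gives 451/14348907.

451/14348907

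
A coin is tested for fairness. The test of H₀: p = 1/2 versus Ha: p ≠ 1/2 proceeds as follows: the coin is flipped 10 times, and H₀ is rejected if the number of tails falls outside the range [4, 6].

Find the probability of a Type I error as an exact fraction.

11/32

Under H₀, X ~ Binomial(10, 1/2); α is the probability of landing in either tail, P(X ≤ 3) + P(X ≥ 7).
By symmetry, α = 2·P(X ≤ 3) = 2·(1 + 10 + 45 + 120)/1024 = 352/1024 = 11/32.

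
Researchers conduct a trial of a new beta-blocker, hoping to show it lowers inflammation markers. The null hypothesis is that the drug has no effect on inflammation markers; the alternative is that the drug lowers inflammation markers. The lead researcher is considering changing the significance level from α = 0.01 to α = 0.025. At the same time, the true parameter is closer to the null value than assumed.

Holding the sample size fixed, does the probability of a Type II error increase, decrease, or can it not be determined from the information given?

Cannot be determined from the information given.

The first change alone would make β decrease; the second alone would make β increase. Which effect dominates depends on the magnitudes, which are not given.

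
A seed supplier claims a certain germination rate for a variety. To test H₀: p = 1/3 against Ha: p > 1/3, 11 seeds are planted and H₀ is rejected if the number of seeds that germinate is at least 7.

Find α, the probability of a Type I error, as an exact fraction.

2281/59049

The Type I error probability is α = P(Y ≥ 7) computed under H₀, where Y ~ Binomial(11, 1/3).
Adding the binomial terms for j = 7 through 11 with p = 1/3 yields 2281/59049.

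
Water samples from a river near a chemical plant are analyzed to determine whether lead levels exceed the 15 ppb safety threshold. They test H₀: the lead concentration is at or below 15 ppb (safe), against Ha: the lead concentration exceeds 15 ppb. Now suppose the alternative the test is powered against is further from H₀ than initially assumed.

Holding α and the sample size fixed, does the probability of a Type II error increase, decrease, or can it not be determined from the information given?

A bigger departure from H₀ is easier for the test to detect, so it fails to reject less often.

It decreases.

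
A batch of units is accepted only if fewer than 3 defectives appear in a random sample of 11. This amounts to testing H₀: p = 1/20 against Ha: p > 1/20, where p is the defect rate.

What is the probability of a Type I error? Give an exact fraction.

The significance level is the probability, assuming p = 1/20, of seeing 3 or more defectives in 11 draws.
Via the complement, α = 1 − Σ_{j=0}^{2} C(11,j)(1/20)^j(19/20)^{11-j} = 4992302221/327680000000.

4992302221/327680000000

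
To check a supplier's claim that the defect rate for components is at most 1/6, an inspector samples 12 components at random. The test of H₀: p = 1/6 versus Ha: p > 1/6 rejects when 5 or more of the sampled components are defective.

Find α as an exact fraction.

α = P(reject H₀ | H₀ true) = P(K ≥ 5 | p = 1/6), K ~ Binomial(12, 1/6).
Computing the lower-tail complement: 1 − 349609375/362797056 = 13187681/362797056.

13187681/362797056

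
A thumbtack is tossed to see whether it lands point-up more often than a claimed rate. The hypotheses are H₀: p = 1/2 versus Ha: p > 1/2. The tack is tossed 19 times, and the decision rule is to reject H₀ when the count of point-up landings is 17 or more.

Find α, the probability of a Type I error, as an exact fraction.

Under H₀, X ~ Binomial(19, 1/2), and α = P(X ≥ 17).
That's C(19,17) + C(19,18) + C(19,19) over 2^19, i.e. (171 + 19 + 1)/524288 = 191/524288.

191/524288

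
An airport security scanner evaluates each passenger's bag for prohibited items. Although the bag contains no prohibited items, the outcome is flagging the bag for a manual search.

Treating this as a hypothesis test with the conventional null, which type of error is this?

The null hypothesis here is that the bag contains no prohibited items.
'Flagging the bag for a manual search' corresponds to rejecting H₀.
H₀ was rejected but H₀ is true — a Type I error (false positive).

Type I error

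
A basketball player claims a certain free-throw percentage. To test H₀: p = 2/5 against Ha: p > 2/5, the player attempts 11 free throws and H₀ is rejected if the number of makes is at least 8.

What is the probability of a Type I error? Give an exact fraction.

α = P(reject H₀ | H₀ true) = P(Y ≥ 8 | p = 2/5), with Y ~ Binomial(11, 2/5).
Adding the binomial terms for j = 8 through 11 with p = 2/5 yields 285952/9765625.

285952/9765625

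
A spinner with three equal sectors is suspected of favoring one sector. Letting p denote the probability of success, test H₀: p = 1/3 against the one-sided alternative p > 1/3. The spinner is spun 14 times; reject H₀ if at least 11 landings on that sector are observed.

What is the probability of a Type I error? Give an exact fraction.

α = P(reject H₀ | H₀ true) = P(S ≥ 11 | p = 1/3), with S ~ Binomial(14, 1/3).
Adding the binomial terms for j = 11 through 14 with p = 1/3 yields 3305/4782969.

3305/4782969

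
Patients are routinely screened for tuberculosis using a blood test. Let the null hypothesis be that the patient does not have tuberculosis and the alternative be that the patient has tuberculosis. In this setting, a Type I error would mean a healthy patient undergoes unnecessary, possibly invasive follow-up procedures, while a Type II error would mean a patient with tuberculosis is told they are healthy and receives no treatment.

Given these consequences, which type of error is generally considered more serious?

The Type II consequence (a patient with tuberculosis is told they are healthy and receives no treatment) is more severe than the Type I consequence (a healthy patient undergoes unnecessary, possibly invasive follow-up procedures).

Type II error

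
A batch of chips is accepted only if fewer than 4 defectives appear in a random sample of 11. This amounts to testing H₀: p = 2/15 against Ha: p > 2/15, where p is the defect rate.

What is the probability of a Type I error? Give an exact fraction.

The significance level is the probability, assuming p = 2/15, of seeing 4 or more defectives in 11 draws.
Via the complement, α = 1 − Σ_{j=0}^{3} C(11,j)(2/15)^j(13/15)^{11-j} = 27663615392/576650390625.

27663615392/576650390625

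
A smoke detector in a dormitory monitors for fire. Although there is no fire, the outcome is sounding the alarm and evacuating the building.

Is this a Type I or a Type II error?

Type I error

The null hypothesis here is that there is no fire.
'Sounding the alarm and evacuating the building' corresponds to rejecting H₀.
H₀ was rejected but H₀ is true — a Type I error (false positive).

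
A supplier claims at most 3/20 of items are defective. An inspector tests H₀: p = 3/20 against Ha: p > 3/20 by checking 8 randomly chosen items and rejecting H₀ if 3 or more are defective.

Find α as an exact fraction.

2693447019/25600000000

Under H₀, K ~ Binomial(8, 3/20); the Type I error rate is P(K ≥ 3).
Computing the lower-tail complement: 1 − 22906552981/25600000000 = 2693447019/25600000000.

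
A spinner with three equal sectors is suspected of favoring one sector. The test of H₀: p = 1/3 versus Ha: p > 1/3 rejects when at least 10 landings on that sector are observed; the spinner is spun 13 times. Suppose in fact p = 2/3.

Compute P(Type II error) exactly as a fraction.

1080275/1594323

A Type II error is failing to reject when Ha holds: with p = 2/3, β = P(S ≤ 9).
Summing C(13,j)·(2/3)^j·(1/3)^{13-j} for j = 0..9 gives 1080275/1594323.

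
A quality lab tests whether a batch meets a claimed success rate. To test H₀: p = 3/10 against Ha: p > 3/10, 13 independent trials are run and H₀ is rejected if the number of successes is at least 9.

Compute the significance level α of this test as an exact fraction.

Under H₀, Y ~ Binomial(13, 3/10), and α = P(Y ≥ 9).
Adding the binomial terms for j = 9 through 13 with p = 3/10 yields 8061940287/2000000000000.

8061940287/2000000000000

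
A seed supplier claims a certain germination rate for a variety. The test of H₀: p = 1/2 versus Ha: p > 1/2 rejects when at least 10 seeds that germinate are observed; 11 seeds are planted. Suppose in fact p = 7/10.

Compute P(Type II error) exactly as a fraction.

2217524751/2500000000

A Type II error is failing to reject when Ha holds: with p = 7/10, β = P(S ≤ 9).
Adding the binomial probabilities P(S=0)+…+P(S=9) at p = 7/10 gives 2217524751/2500000000.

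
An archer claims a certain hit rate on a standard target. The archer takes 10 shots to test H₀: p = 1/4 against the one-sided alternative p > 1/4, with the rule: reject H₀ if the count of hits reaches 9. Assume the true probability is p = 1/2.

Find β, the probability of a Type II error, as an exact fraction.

A Type II error is failing to reject when Ha holds: with p = 1/2, β = P(S ≤ 8).
Adding the binomial probabilities P(S=0)+…+P(S=8) at p = 1/2 gives 1013/1024.

1013/1024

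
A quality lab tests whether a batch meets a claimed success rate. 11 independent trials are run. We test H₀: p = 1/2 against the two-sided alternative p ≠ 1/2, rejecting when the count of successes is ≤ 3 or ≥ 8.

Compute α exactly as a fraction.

Under H₀, Y ~ Binomial(11, 1/2); α is the probability of landing in either tail, P(Y ≤ 3) + P(Y ≥ 8).
By symmetry, α = 2·P(Y ≤ 3) = 2·(1 + 11 + 55 + 165)/2048 = 464/2048 = 29/128.

29/128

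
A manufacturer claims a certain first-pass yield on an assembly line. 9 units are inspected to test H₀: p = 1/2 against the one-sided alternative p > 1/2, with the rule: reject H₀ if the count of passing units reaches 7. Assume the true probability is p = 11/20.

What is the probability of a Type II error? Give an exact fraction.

54431799039/64000000000

β = P(fail to reject H₀ | Ha true) = P(Y ≤ 6 | p = 11/20), Y ~ Binomial(9, 11/20).
Adding the binomial probabilities P(Y=0)+…+P(Y=6) at p = 11/20 gives 54431799039/64000000000.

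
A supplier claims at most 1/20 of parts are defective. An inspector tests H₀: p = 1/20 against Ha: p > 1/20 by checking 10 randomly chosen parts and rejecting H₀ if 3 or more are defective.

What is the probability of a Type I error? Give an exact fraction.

α = P(reject H₀ | H₀ true) = P(K ≥ 3 | p = 1/20), K ~ Binomial(10, 1/20).
Computing the lower-tail complement: 1 − 2530550893109/2560000000000 = 29449106891/2560000000000.

29449106891/2560000000000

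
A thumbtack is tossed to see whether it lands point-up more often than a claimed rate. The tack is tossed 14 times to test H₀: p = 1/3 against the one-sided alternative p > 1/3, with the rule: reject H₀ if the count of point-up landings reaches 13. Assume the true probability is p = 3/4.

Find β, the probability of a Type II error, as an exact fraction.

A Type II error is failing to reject when Ha holds: with p = 3/4, β = P(X ≤ 12).
Adding the binomial probabilities P(X=0)+…+P(X=12) at p = 3/4 gives 241331965/268435456.

241331965/268435456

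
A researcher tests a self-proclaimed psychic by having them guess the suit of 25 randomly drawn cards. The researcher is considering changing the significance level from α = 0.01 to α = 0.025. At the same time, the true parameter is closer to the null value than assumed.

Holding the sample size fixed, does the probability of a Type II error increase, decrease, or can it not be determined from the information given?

The first change alone would make β decrease; the second alone would make β increase. Which effect dominates depends on the magnitudes, which are not given.

Cannot be determined from the information given.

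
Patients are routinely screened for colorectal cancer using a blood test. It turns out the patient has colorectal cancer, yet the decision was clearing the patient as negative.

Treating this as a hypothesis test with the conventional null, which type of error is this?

Type II error

The null hypothesis here is that the patient does not have colorectal cancer.
'Clearing the patient as negative' corresponds to failing to reject H₀.
H₀ was not rejected but H₀ is false — a Type II error (false negative).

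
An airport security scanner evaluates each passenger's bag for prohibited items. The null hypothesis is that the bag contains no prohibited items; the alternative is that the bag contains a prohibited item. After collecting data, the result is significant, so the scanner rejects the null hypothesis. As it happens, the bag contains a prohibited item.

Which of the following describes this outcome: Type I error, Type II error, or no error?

The test rejected a false H₀ — the decision matches the true state.

No error (correct decision).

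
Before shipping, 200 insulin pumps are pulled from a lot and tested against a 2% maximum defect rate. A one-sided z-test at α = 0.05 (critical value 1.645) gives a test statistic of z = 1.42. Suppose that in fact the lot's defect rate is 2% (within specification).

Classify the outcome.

The conventional null hypothesis is that the lot's defect rate is 2% (within specification).
Since z = 1.42 ≤ z* = 1.645, H₀ is not rejected.
H₀ is true (actually the lot's defect rate is 2% (within specification)).
The decision matches the true state — no error.

No error — this is a correct decision.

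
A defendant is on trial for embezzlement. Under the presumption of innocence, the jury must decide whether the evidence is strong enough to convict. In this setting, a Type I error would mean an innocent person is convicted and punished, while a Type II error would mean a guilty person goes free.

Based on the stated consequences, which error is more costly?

Type I error

The Type I consequence (an innocent person is convicted and punished) is more severe than the Type II consequence (a guilty person goes free).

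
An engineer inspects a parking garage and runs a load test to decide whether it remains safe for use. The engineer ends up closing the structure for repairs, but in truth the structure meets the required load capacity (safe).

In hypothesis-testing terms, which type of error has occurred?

The null hypothesis here is that the structure meets the required load capacity (safe).
'Closing the structure for repairs' corresponds to rejecting H₀.
H₀ was rejected but H₀ is true — a Type I error (false positive).

Type I error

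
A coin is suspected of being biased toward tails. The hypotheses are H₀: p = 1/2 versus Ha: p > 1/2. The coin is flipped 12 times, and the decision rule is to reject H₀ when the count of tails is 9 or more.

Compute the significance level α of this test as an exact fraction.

299/4096

The Type I error probability is α = P(K ≥ 9) computed under H₀, where K ~ Binomial(12, 1/2).
That's C(12,9) + C(12,10) + C(12,11) + C(12,12) over 2^12, i.e. (220 + 66 + 12 + 1)/4096 = 299/4096.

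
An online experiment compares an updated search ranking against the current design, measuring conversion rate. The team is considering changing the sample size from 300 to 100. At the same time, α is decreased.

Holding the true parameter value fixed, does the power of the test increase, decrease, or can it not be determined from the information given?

It decreases.

Reducing n widens both sampling distributions, so the test has less ability to distinguish Ha from H₀. A smaller α moves the rejection region further into the tail. With the alternative true, more outcomes now fall outside the rejection region, so failing to reject becomes more likely. Both changes push β in the same direction.
Since power = 1 − β and β increases, power decreases.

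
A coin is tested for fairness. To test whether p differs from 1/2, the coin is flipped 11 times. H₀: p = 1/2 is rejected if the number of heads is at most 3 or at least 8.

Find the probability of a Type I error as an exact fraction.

29/128

The significance level is the null-hypothesis probability of the rejection region {≤3} ∪ {≥8}.
The two tails are symmetric, so α = 2·(1 + 11 + 55 + 165)/2^11 = 464/2048 = 29/128.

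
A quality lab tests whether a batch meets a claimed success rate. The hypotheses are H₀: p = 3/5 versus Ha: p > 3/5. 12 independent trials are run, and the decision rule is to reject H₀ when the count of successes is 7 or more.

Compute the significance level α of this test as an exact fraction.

162404433/244140625

The Type I error probability is α = P(Y ≥ 7) computed under H₀, where Y ~ Binomial(12, 3/5).
P(Y ≥ 7) = Σ_{j=7}^{12} C(12,j)·(3/5)^j·(2/5)^{12-j} = 162404433/244140625.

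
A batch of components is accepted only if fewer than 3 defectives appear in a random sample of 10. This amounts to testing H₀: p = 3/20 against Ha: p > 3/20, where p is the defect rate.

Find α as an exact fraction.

α = P(reject H₀ | H₀ true) = P(K ≥ 3 | p = 3/20), K ~ Binomial(10, 3/20).
α = 1 − P(K ≤ 2) = 1 − 2099702989741/2560000000000 = 460297010259/2560000000000.

460297010259/2560000000000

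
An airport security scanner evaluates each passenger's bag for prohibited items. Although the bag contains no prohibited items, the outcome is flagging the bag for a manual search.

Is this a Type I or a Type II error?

The null hypothesis here is that the bag contains no prohibited items.
'Flagging the bag for a manual search' corresponds to rejecting H₀.
H₀ was rejected but H₀ is true — a Type I error (false positive).

Type I error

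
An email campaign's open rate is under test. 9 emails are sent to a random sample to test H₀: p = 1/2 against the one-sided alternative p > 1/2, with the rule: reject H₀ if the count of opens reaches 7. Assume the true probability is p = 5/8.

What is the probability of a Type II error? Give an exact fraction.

A Type II error is failing to reject when Ha holds: with p = 5/8, β = P(X ≤ 6).
Summing C(9,j)·(5/8)^j·(3/8)^{9-j} for j = 0..6 gives 24101307/33554432.

24101307/33554432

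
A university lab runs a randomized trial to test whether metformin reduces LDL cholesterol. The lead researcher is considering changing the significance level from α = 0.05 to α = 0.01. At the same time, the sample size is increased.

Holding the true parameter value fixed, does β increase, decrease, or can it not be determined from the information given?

The first change alone would make β increase; the second alone would make β decrease. Which effect dominates depends on the magnitudes, which are not given.

Cannot be determined from the information given.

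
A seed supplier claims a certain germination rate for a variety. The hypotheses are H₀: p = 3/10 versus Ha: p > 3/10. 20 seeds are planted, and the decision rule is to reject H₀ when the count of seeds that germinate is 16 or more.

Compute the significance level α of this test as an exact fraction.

138756326957469/25000000000000000000

The Type I error probability is α = P(S ≥ 16) computed under H₀, where S ~ Binomial(20, 3/10).
P(S ≥ 16) = Σ_{j=16}^{20} C(20,j)·(3/10)^j·(7/10)^{20-j} = 138756326957469/25000000000000000000.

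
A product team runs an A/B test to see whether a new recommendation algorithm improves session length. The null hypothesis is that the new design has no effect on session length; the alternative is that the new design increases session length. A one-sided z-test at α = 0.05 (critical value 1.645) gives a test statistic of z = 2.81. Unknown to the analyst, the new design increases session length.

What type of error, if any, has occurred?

Neither — the decision is correct.

Since z = 2.81 > z* = 1.645, H₀ is rejected.
H₀ is false (actually the new design increases session length).
The decision matches the true state — no error.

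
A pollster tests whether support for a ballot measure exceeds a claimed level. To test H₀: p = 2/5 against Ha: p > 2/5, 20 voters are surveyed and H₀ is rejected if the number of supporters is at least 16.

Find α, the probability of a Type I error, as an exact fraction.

30234443776/95367431640625

Under H₀, Y ~ Binomial(20, 2/5), and α = P(Y ≥ 16).
P(Y ≥ 16) = Σ_{j=16}^{20} C(20,j)·(2/5)^j·(3/5)^{20-j} = 30234443776/95367431640625.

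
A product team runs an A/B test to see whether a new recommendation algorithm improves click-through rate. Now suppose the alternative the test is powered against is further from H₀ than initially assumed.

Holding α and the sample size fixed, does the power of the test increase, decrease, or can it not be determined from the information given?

It increases.

The further the true parameter sits from the null value, the more of the Ha sampling distribution falls in the rejection region.
Since power = 1 − β and β decreases, power increases.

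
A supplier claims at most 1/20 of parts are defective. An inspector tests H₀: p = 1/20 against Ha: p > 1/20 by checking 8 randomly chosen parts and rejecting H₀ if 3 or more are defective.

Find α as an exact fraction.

148178379/25600000000

α = P(reject H₀ | H₀ true) = P(Y ≥ 3 | p = 1/20), Y ~ Binomial(8, 1/20).
Via the complement, α = 1 − Σ_{j=0}^{2} C(8,j)(1/20)^j(19/20)^{8-j} = 148178379/25600000000.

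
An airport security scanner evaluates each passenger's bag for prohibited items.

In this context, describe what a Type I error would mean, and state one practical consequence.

A Type I error would mean concluding that the bag contains a prohibited item when in fact the bag contains no prohibited items. Consequence: a harmless bag is searched, delaying the passenger.

With the conventional null hypothesis that the bag contains no prohibited items:
A Type I error is rejecting H₀ when H₀ is true.
Here that means flagging the bag for a manual search when actually the bag contains no prohibited items.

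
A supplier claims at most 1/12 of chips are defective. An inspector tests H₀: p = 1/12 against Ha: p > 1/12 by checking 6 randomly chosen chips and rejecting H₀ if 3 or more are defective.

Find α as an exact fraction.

Under H₀, Y ~ Binomial(6, 1/12); the Type I error rate is P(Y ≥ 3).
Computing the lower-tail complement: 1 − 1478741/1492992 = 14251/1492992.

14251/1492992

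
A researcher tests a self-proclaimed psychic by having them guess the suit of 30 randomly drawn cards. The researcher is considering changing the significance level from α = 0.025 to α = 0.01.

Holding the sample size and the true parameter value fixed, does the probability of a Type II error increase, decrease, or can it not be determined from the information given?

It increases.

A smaller α moves the rejection region further into the tail. With the alternative true, more outcomes now fall outside the rejection region, so failing to reject becomes more likely.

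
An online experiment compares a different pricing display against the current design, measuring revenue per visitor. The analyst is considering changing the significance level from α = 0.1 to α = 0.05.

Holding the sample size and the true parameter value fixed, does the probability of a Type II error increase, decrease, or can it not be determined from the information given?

It increases.

A smaller α moves the rejection region further into the tail. With the alternative true, more outcomes now fall outside the rejection region, so failing to reject becomes more likely.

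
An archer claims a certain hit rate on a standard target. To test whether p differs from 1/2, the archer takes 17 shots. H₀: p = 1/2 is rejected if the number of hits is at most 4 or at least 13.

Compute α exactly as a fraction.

1607/32768

Under H₀, X ~ Binomial(17, 1/2); α is the probability of landing in either tail, P(X ≤ 4) + P(X ≥ 13).
Each tail has probability (1 + 17 + 136 + 680 + 2380)/131072; doubling gives α = 6428/131072 = 1607/32768.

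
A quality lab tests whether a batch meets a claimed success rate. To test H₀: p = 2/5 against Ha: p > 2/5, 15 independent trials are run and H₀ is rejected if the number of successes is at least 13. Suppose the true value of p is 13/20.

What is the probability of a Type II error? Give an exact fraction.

Under the alternative p = 13/20, S ~ Binomial(15, 13/20); β is the probability the test does not reject, P(S < 13).
Adding the binomial probabilities P(S=0)+…+P(S=12) at p = 13/20 gives 30745097163070342213/32768000000000000000.

30745097163070342213/32768000000000000000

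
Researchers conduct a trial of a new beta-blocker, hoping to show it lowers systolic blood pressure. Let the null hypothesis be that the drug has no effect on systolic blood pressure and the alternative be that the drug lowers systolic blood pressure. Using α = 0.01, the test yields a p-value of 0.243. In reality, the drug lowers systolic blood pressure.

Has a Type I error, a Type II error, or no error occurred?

Since p = 0.243 ≥ α = 0.01, H₀ is not rejected.
H₀ is false (actually the drug lowers systolic blood pressure).
Failing to reject a false H₀ is a Type II error.

Type II error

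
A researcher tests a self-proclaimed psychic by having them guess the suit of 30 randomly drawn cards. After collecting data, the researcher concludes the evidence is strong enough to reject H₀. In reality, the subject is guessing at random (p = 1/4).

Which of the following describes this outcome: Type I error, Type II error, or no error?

Type I error

The conventional null hypothesis here is that the subject is guessing at random (p = 1/4).
H₀ was rejected, but H₀ is actually true.
Rejecting a true null hypothesis is a Type I error (false positive).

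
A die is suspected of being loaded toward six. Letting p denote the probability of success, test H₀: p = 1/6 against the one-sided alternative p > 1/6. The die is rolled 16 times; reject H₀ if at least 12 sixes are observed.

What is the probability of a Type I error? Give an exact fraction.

134509/313456656384

Under H₀, S ~ Binomial(16, 1/6), and α = P(S ≥ 12).
Adding the binomial terms for j = 12 through 16 with p = 1/6 yields 134509/313456656384.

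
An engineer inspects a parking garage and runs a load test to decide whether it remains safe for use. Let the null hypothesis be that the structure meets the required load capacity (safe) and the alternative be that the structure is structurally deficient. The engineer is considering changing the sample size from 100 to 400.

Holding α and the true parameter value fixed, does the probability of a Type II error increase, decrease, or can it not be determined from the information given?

It decreases.

A larger sample reduces the standard error, pulling the sampling distribution under Ha further from the non-rejection region.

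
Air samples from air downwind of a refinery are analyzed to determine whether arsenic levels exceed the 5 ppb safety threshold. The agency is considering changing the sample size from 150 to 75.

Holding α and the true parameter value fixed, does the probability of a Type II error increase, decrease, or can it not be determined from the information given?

It increases.

A smaller sample increases the standard error, so the sampling distributions under H₀ and Ha overlap more.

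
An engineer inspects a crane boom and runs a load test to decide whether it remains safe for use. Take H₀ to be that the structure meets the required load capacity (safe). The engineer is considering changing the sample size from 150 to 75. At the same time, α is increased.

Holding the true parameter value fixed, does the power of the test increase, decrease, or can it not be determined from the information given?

The first change alone would make β increase; the second alone would make β decrease. Which effect dominates depends on the magnitudes, which are not given.
Since power = 1 − β, the effect on power is likewise indeterminate.

Cannot be determined from the information given.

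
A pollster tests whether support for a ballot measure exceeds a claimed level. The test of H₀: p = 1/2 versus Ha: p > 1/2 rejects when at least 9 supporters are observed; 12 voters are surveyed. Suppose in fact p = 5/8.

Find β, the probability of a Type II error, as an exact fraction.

49315179861/68719476736

Under the alternative p = 5/8, K ~ Binomial(12, 5/8); β is the probability the test does not reject, P(K < 9).
Adding the binomial probabilities P(K=0)+…+P(K=8) at p = 5/8 gives 49315179861/68719476736.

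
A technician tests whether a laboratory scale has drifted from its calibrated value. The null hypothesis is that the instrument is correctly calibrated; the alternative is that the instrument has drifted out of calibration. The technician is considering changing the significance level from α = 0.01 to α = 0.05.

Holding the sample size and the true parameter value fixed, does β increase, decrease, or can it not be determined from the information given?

A larger α widens the rejection region, so when the alternative is true more outcomes lead to rejection — failing to reject becomes less likely.

It decreases.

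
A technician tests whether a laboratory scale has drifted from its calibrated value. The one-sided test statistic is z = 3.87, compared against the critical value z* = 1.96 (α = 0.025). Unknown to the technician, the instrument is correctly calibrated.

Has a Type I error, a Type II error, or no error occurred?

Type I error

The conventional null hypothesis is that the instrument is correctly calibrated.
Since z = 3.87 > z* = 1.96, H₀ is rejected.
H₀ is true (actually the instrument is correctly calibrated).
Rejecting a true H₀ is a Type I error.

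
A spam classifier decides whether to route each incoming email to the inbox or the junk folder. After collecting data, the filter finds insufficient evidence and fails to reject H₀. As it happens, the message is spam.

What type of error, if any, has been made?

The conventional null hypothesis here is that the message is legitimate (not spam).
H₀ was not rejected, but H₀ is actually false.
Failing to reject a false null hypothesis is a Type II error (false negative).

Type II error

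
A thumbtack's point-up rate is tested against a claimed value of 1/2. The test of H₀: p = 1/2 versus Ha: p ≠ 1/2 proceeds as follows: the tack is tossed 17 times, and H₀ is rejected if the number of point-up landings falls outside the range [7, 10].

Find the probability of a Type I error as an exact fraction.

α = P(Y ≤ 6 or Y ≥ 11 | p = 1/2), Y ~ Binomial(17, 1/2).
By symmetry, α = 2·P(Y ≤ 6) = 2·(1 + 17 + 136 + 680 + 2380 + 6188 + 12376)/131072 = 43556/131072 = 10889/32768.

10889/32768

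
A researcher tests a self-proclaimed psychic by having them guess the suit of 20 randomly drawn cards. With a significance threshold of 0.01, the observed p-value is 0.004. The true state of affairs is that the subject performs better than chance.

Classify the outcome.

No error (correct decision).

The conventional null hypothesis is that the subject is guessing at random (p = 1/4).
Since p = 0.004 < α = 0.01, H₀ is rejected.
H₀ is false (actually the subject performs better than chance).
The decision matches the true state — no error.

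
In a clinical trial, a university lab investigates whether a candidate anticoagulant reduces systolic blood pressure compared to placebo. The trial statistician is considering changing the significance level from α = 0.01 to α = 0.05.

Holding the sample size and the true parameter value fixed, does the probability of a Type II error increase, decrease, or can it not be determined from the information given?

A larger α widens the rejection region, so when the alternative is true more outcomes lead to rejection — failing to reject becomes less likely.

It decreases.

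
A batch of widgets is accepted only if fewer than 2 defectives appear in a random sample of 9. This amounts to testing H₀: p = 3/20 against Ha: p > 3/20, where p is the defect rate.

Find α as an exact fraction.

Under H₀, S ~ Binomial(9, 3/20); the Type I error rate is P(S ≥ 2).
Computing the lower-tail complement: 1 − 76733331851/128000000000 = 51266668149/128000000000.

51266668149/128000000000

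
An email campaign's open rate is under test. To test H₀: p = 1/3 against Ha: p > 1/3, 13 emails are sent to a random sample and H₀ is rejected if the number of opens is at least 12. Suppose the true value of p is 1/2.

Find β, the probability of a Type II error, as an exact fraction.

A Type II error is failing to reject when Ha holds: with p = 1/2, β = P(Y ≤ 11).
Equivalently, β = 1 − P(Y ≥ 12) = 4089/4096.

4089/4096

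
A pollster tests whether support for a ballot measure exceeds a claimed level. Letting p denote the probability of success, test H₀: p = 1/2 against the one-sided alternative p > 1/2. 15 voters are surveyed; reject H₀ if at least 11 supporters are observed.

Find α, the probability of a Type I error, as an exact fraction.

1941/32768

Under H₀, X ~ Binomial(15, 1/2), and α = P(X ≥ 11).
Summing the upper tail: (1365 + 455 + 105 + 15 + 1) / 2^15 = 1941/32768.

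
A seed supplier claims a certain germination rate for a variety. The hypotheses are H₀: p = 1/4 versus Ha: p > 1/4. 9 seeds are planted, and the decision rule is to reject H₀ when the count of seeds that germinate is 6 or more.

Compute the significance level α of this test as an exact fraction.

The Type I error probability is α = P(K ≥ 6) computed under H₀, where K ~ Binomial(9, 1/4).
P(K ≥ 6) = Σ_{j=6}^{9} C(9,j)·(1/4)^j·(3/4)^{9-j} = 655/65536.

655/65536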